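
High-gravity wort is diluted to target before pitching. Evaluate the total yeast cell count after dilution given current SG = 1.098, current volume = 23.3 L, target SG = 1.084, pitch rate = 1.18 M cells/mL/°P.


V_w = V·((SG_c−1)/(SG_t−1)−1);  °P = 259 − 259/SG_t;  cells = rate·(V+V_w)·°P
V_w = 23.3·((1.098−1)/(1.084−1)−1) = 3.8833
V_final = 23.3 + 3.8833 = 27.1833
°P = 259 − 259/1.084 = 20.0701
cells = 1.18·27.1833·20.0701

643.7756 billion cells


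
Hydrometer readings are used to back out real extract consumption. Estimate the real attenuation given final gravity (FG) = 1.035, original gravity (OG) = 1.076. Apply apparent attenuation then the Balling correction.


AA = (OG−FG)/(OG−1)·100;  RA = AA·0.8192
AA = (1.076 − 1.035)/(1.076 − 1)·100 = 53.9474
RA = 53.9474·0.8192

44.1937 %


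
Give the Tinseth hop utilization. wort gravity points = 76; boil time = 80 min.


U = 1.65·0.000125^(GP/1000) · (1 − e^(−0.04·t))/4.15
bigness = 1.65·0.000125^(76/1000) = 0.8334
boil_factor = (1 − e^(−0.04·80))/4.15 = 0.2311
U = 0.8334 · 0.2311

0.1926


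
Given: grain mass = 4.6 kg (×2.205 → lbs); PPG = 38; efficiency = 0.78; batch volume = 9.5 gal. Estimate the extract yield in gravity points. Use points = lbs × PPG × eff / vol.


lbs = 4.6 × 2.205 = 10.1430
points = 10.1430 × 38 × 0.78 / 9.5

31.6462 points


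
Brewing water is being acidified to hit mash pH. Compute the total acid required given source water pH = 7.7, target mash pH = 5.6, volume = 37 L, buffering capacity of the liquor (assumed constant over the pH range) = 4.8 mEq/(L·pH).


acid = buffering capacity · (pH_source − pH_target) · V
acid = 4.8 · (7.7 − 5.6) · 37

372.9600 mEq


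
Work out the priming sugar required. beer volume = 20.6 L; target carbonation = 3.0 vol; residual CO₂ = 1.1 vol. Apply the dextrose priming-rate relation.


sugar = (target − residual)·4.0·V
sugar = (3.0 − 1.1)·4.0·20.6

156.5600 g


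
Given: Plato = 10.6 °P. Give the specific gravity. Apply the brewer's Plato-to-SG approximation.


SG = 259/(259 − P)
SG = 259/(259 − 10.6)

1.0427


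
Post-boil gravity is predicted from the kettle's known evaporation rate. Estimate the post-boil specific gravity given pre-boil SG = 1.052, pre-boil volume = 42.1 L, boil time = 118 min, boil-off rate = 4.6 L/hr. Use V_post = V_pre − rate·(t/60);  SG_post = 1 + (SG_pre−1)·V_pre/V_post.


V_post = 42.1 − 4.6·(118/60) = 33.0533
SG_post = 1 + (1.052 − 1)·42.1/33.0533

1.0662


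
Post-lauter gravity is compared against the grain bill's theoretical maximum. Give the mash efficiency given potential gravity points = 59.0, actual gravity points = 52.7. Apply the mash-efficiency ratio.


efficiency = actual / potential × 100
efficiency = 52.7 / 59.0 × 100

89.3220 %


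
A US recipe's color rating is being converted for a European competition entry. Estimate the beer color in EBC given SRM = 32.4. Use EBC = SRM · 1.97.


EBC = 32.4 · 1.97

63.8280 EBC


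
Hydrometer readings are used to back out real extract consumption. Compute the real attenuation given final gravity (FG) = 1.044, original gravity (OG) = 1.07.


AA = (OG−FG)/(OG−1)·100;  RA = AA·0.8192
AA = (1.07 − 1.044)/(1.07 − 1)·100 = 37.1429
RA = 37.1429·0.8192

30.4274 %


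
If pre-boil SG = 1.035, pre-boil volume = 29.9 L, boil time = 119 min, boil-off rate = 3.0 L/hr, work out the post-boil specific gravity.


V_post = V_pre − rate·(t/60);  SG_post = 1 + (SG_pre−1)·V_pre/V_post
V_post = 29.9 − 3.0·(119/60) = 23.9500
SG_post = 1 + (1.035 − 1)·29.9/23.9500

1.0437


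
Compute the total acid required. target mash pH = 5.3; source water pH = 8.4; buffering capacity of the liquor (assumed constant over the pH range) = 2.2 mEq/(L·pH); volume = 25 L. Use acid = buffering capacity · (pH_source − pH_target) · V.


acid = 2.2 · (8.4 − 5.3) · 25

170.5000 mEq


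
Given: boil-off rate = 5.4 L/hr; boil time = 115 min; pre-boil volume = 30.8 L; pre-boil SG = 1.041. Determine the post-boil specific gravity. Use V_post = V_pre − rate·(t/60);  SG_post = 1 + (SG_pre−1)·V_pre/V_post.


V_post = 30.8 − 5.4·(115/60) = 20.4500
SG_post = 1 + (1.041 − 1)·30.8/20.4500

1.0618


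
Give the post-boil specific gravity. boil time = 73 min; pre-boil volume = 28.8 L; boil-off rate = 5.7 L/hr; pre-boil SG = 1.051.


V_post = V_pre − rate·(t/60);  SG_post = 1 + (SG_pre−1)·V_pre/V_post
V_post = 28.8 − 5.7·(73/60) = 21.8650
SG_post = 1 + (1.051 − 1)·28.8/21.8650

1.0672


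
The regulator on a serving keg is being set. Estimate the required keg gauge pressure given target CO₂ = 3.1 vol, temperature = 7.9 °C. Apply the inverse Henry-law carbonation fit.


psi = vols/(0.01821 + 0.09011·e^(−0.04·T)) − 14.695
psi = 3.1/(0.01821 + 0.09011·e^(−0.04·7.9)) − 14.695

22.2513 psi


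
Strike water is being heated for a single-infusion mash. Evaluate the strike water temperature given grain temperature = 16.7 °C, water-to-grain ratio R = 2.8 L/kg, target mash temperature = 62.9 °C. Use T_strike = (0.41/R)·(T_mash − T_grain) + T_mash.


T_strike = (0.41/2.8)·(62.9 − 16.7) + 62.9

69.6650 °C


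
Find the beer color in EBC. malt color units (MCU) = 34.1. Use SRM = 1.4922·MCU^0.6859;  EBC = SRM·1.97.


SRM = 1.4922·34.1^0.6859 = 16.7936
EBC = 16.7936·1.97

33.0834 EBC


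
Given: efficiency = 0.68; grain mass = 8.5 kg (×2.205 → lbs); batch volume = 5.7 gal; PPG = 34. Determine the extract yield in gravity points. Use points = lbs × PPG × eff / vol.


lbs = 8.5 × 2.205 = 18.7425
points = 18.7425 × 34 × 0.68 / 5.7

76.0222 points


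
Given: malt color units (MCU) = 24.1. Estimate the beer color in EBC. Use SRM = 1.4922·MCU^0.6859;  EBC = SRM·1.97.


SRM = 1.4922·24.1^0.6859 = 13.2359
EBC = 13.2359·1.97

26.0747 EBC


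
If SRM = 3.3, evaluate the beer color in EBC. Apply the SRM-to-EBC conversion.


EBC = SRM · 1.97
EBC = 3.3 · 1.97

6.5010 EBC


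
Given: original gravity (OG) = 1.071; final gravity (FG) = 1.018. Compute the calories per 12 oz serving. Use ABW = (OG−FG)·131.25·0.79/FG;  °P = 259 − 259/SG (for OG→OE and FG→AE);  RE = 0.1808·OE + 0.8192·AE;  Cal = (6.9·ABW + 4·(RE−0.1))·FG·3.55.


ABW = (1.071 − 1.018)·131.25·0.79/1.018 = 5.3983
OE = 259 − 259/1.071 = 17.1699 °P
AE = 259 − 259/1.018 = 4.5796 °P
RE = 0.1808·17.1699 + 0.8192·4.5796 = 6.8559 °P
Cal = (6.9·5.3983 + 4·(6.8559−0.1))·1.018·3.55

232.2714 kcal


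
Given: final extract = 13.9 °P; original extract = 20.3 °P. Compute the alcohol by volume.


SG = 259/(259 − P);  ABV = (OG − FG)·131.25
OG = 259/(259 − 20.3) = 1.0850
FG = 259/(259 − 13.9) = 1.0567
ABV = (1.0850 − 1.0567)·131.25

3.7186 % ABV


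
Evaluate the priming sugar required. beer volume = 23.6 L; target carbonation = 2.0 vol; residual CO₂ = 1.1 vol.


sugar = (target − residual)·4.0·V
sugar = (2.0 − 1.1)·4.0·23.6

84.9600 g


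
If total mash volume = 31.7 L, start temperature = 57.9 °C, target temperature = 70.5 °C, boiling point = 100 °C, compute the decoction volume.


V_dec = V_total·(T_target − T_start)/(T_boil − T_start)
V_dec = 31.7·(70.5 − 57.9)/(100 − 57.9)

9.4874 L


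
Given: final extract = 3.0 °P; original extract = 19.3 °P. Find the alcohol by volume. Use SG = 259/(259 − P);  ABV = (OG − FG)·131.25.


OG = 259/(259 − 19.3) = 1.0805
FG = 259/(259 − 3.0) = 1.0117
ABV = (1.0805 − 1.0117)·131.25

9.0298 % ABV


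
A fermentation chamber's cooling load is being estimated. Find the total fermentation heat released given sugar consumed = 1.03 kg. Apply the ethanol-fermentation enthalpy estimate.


Q = m_sugar · 590 kJ/kg
Q = 1.03 · 590

607.7000 kJ


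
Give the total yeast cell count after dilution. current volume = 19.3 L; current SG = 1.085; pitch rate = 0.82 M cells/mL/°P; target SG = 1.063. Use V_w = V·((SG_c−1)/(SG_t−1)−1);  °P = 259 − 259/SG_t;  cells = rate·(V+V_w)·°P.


V_w = 19.3·((1.085−1)/(1.063−1)−1) = 6.7397
V_final = 19.3 + 6.7397 = 26.0397
°P = 259 − 259/1.063 = 15.3500
cells = 0.82·26.0397·15.3500

327.7605 billion cells


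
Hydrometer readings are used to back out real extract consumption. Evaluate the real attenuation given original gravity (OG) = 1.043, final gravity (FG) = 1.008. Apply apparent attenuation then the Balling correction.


AA = (OG−FG)/(OG−1)·100;  RA = AA·0.8192
AA = (1.043 − 1.008)/(1.043 − 1)·100 = 81.3953
RA = 81.3953·0.8192

66.6791 %


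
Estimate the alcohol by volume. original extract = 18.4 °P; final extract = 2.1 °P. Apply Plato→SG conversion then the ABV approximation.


SG = 259/(259 − P);  ABV = (OG − FG)·131.25
OG = 259/(259 − 18.4) = 1.0765
FG = 259/(259 − 2.1) = 1.0082
ABV = (1.0765 − 1.0082)·131.25

8.9645 % ABV


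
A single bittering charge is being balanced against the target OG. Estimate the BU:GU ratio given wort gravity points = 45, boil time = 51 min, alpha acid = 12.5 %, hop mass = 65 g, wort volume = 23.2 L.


U = 1.65·0.000125^(GP/1000)·(1−e^(−0.04t))/4.15;  IBU = (α/100)·m·U·1000/V;  BU:GU = IBU/GP
U = 1.65·0.000125^(45/1000)·(1−e^(−0.04·51))/4.15 = 0.2308
IBU = (12.5/100)·65·0.2308·1000/23.2 = 80.8420
BU:GU = 80.8420/45

1.7965


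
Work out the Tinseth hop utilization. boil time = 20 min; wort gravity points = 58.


U = 1.65·0.000125^(GP/1000) · (1 − e^(−0.04·t))/4.15
bigness = 1.65·0.000125^(58/1000) = 0.9797
boil_factor = (1 − e^(−0.04·20))/4.15 = 0.1327
U = 0.9797 · 0.1327

0.1300


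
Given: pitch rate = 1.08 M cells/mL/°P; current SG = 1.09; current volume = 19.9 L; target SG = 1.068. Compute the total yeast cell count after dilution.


V_w = V·((SG_c−1)/(SG_t−1)−1);  °P = 259 − 259/SG_t;  cells = rate·(V+V_w)·°P
V_w = 19.9·((1.09−1)/(1.068−1)−1) = 6.4382
V_final = 19.9 + 6.4382 = 26.3382
°P = 259 − 259/1.068 = 16.4906
cells = 1.08·26.3382·16.4906

469.0810 billion cells


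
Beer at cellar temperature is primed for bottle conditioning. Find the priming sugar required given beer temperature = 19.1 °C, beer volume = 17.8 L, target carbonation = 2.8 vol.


residual = 14.695·(0.01821 + 0.09011·e^(−0.04·T));  sugar = (target − residual)·4.0·V
residual = 14.695·(0.01821 + 0.09011·e^(−0.04·19.1)) = 0.8844
sugar = (2.8 − 0.8844)·4.0·17.8

136.3913 g


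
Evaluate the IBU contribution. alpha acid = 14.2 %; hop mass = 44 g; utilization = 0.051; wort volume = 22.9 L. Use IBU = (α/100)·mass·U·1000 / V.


IBU = (14.2/100)·44·0.051·1000 / 22.9

13.9148 IBU


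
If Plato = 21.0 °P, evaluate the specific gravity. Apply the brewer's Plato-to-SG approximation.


SG = 259/(259 − P)
SG = 259/(259 − 21.0)

1.0882


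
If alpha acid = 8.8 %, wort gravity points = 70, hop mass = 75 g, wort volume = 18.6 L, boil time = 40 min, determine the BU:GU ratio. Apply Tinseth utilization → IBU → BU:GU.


U = 1.65·0.000125^(GP/1000)·(1−e^(−0.04t))/4.15;  IBU = (α/100)·m·U·1000/V;  BU:GU = IBU/GP
U = 1.65·0.000125^(70/1000)·(1−e^(−0.04·40))/4.15 = 0.1692
IBU = (8.8/100)·75·0.1692·1000/18.6 = 60.0219
BU:GU = 60.0219/70

0.8575


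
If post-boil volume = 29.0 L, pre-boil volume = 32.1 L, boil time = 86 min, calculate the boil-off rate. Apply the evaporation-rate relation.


rate = (V_pre − V_post) / (t_min/60)
rate = (32.1 − 29.0) / (86/60)

2.1628 L/hr


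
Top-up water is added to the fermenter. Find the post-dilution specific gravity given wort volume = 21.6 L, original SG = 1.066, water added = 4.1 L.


SG_new = 1 + (SG_old − 1)·V_old/(V_old + V_water)
pts = (1.066 − 1)·1000·21.6/(21.6 + 4.1) = 55.4708
SG_new = 1 + 55.4708/1000

1.0555


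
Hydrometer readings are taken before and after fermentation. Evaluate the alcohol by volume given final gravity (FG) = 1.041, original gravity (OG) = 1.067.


ABV = (OG − FG) · 131.25
ABV = (1.067 − 1.041) · 131.25

3.4125 % ABV


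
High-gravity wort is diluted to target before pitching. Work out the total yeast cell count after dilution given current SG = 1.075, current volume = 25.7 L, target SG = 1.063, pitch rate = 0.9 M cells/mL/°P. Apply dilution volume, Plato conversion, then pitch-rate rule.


V_w = V·((SG_c−1)/(SG_t−1)−1);  °P = 259 − 259/SG_t;  cells = rate·(V+V_w)·°P
V_w = 25.7·((1.075−1)/(1.063−1)−1) = 4.8952
V_final = 25.7 + 4.8952 = 30.5952
°P = 259 − 259/1.063 = 15.3500
cells = 0.9·30.5952·15.3500

422.6719 billion cells


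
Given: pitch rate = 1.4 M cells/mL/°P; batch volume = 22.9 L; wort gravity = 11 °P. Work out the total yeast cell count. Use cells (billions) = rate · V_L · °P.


cells = 1.4 · 22.9 · 11

352.6600 billion cells


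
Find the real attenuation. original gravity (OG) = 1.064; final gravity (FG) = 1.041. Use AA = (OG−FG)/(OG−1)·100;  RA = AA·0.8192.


AA = (1.064 − 1.041)/(1.064 − 1)·100 = 35.9375
RA = 35.9375·0.8192

29.4400 %


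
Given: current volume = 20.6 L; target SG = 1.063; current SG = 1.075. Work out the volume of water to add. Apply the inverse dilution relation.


V_water = V·((SG_curr − 1)/(SG_target − 1) − 1)
V_water = 20.6·((1.075 − 1)/(1.063 − 1) − 1)

3.9238 L


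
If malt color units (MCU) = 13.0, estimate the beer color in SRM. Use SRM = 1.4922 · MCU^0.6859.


SRM = 1.4922 · 13.0^0.6859

8.6672 SRM


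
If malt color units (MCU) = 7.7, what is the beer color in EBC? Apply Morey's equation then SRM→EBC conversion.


SRM = 1.4922·MCU^0.6859;  EBC = SRM·1.97
SRM = 1.4922·7.7^0.6859 = 6.0516
EBC = 6.0516·1.97

11.9217 EBC


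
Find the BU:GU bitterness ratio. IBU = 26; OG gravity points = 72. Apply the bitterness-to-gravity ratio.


BU:GU = IBU / OG_points
BU:GU = 26 / 72

0.3611


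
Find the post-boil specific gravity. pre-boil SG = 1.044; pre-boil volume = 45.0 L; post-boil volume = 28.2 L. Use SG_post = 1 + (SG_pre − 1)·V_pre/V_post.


pts_pre = (1.044 − 1)·1000 = 44.0000
pts_post = 44.0000·45.0/28.2 = 70.2128
SG_post = 1 + 70.2128/1000

1.0702


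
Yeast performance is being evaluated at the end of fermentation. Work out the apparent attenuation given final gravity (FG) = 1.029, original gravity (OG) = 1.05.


AA = (OG − FG)/(OG − 1) · 100
AA = (1.05 − 1.029)/(1.05 − 1) · 100

42.0000 %


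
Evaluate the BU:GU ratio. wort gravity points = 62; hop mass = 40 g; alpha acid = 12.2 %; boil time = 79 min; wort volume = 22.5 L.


U = 1.65·0.000125^(GP/1000)·(1−e^(−0.04t))/4.15;  IBU = (α/100)·m·U·1000/V;  BU:GU = IBU/GP
U = 1.65·0.000125^(62/1000)·(1−e^(−0.04·79))/4.15 = 0.2181
IBU = (12.2/100)·40·0.2181·1000/22.5 = 47.2992
BU:GU = 47.2992/62

0.7629


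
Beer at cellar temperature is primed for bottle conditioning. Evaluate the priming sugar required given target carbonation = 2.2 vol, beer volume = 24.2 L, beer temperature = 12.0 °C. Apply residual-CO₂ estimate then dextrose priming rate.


residual = 14.695·(0.01821 + 0.09011·e^(−0.04·T));  sugar = (target − residual)·4.0·V
residual = 14.695·(0.01821 + 0.09011·e^(−0.04·12.0)) = 1.0870
sugar = (2.2 − 1.0870)·4.0·24.2

107.7415 g


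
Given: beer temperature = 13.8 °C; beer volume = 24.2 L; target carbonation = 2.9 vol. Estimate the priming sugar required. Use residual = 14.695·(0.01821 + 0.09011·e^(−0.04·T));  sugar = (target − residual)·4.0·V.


residual = 14.695·(0.01821 + 0.09011·e^(−0.04·13.8)) = 1.0300
sugar = (2.9 − 1.0300)·4.0·24.2

181.0114 g


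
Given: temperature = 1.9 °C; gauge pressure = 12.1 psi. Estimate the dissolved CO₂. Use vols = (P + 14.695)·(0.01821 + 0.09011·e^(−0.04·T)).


vols = (12.1 + 14.695)·(0.01821 + 0.09011·e^(−0.04·1.9))

2.7257 volumes


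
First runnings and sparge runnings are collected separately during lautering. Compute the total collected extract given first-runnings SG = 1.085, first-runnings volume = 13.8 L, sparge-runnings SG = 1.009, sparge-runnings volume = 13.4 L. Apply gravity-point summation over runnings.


total = Σ (SG_i − 1)·1000·V_i
first = (1.085 − 1)·1000·13.8 = 1173.0000
sparge = (1.009 − 1)·1000·13.4 = 120.6000
total = 1173.0000 + 120.6000

1293.6000 gravity·L


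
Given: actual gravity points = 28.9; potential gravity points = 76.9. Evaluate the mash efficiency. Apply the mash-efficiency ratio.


efficiency = actual / potential × 100
efficiency = 28.9 / 76.9 × 100

37.5813 %


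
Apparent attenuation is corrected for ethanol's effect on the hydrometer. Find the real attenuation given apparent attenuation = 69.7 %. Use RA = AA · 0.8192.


RA = 69.7 · 0.8192

57.0982 %


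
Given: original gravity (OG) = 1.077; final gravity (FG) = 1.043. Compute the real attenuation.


AA = (OG−FG)/(OG−1)·100;  RA = AA·0.8192
AA = (1.077 − 1.043)/(1.077 − 1)·100 = 44.1558
RA = 44.1558·0.8192

36.1725 %


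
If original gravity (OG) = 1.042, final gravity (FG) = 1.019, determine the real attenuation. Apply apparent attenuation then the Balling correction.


AA = (OG−FG)/(OG−1)·100;  RA = AA·0.8192
AA = (1.042 − 1.019)/(1.042 − 1)·100 = 54.7619
RA = 54.7619·0.8192

44.8610 %


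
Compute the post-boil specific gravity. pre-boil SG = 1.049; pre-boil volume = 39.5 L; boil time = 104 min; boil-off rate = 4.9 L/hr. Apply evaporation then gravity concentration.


V_post = V_pre − rate·(t/60);  SG_post = 1 + (SG_pre−1)·V_pre/V_post
V_post = 39.5 − 4.9·(104/60) = 31.0067
SG_post = 1 + (1.049 − 1)·39.5/31.0067

1.0624


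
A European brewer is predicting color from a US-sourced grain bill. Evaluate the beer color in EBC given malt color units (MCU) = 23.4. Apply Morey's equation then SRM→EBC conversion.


SRM = 1.4922·MCU^0.6859;  EBC = SRM·1.97
SRM = 1.4922·23.4^0.6859 = 12.9710
EBC = 12.9710·1.97

25.5528 EBC


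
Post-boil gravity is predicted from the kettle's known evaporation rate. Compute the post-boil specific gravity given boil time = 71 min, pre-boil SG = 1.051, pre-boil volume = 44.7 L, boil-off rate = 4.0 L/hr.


V_post = V_pre − rate·(t/60);  SG_post = 1 + (SG_pre−1)·V_pre/V_post
V_post = 44.7 − 4.0·(71/60) = 39.9667
SG_post = 1 + (1.051 − 1)·44.7/39.9667

1.0570


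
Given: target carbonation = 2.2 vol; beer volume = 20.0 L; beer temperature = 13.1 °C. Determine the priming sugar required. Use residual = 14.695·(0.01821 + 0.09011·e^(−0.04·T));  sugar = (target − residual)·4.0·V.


residual = 14.695·(0.01821 + 0.09011·e^(−0.04·13.1)) = 1.0517
sugar = (2.2 − 1.0517)·4.0·20.0

91.8642 g


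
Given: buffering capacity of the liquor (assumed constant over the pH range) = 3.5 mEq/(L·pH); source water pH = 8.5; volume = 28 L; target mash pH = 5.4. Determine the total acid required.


acid = buffering capacity · (pH_source − pH_target) · V
acid = 3.5 · (8.5 − 5.4) · 28

303.8000 mEq


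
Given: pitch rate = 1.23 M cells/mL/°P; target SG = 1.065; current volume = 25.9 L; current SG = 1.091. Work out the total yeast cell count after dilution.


V_w = V·((SG_c−1)/(SG_t−1)−1);  °P = 259 − 259/SG_t;  cells = rate·(V+V_w)·°P
V_w = 25.9·((1.091−1)/(1.065−1)−1) = 10.3600
V_final = 25.9 + 10.3600 = 36.2600
°P = 259 − 259/1.065 = 15.8075
cells = 1.23·36.2600·15.8075

705.0119 billion cells


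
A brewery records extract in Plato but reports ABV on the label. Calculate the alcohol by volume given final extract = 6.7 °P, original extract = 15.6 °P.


SG = 259/(259 − P);  ABV = (OG − FG)·131.25
OG = 259/(259 − 15.6) = 1.0641
FG = 259/(259 − 6.7) = 1.0266
ABV = (1.0641 − 1.0266)·131.25

4.9266 % ABV


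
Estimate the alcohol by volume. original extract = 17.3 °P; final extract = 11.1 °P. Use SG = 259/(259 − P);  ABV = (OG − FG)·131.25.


OG = 259/(259 − 17.3) = 1.0716
FG = 259/(259 − 11.1) = 1.0448
ABV = (1.0716 − 1.0448)·131.25

3.5175 % ABV


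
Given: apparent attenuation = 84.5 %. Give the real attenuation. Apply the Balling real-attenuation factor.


RA = AA · 0.8192
RA = 84.5 · 0.8192

69.2224 %


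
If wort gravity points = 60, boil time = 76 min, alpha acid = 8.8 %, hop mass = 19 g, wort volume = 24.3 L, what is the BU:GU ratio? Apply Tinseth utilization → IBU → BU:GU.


U = 1.65·0.000125^(GP/1000)·(1−e^(−0.04t))/4.15;  IBU = (α/100)·m·U·1000/V;  BU:GU = IBU/GP
U = 1.65·0.000125^(60/1000)·(1−e^(−0.04·76))/4.15 = 0.2208
IBU = (8.8/100)·19·0.2208·1000/24.3 = 15.1912
BU:GU = 15.1912/60

0.2532


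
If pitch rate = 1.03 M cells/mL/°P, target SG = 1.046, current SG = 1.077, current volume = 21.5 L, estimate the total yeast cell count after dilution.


V_w = V·((SG_c−1)/(SG_t−1)−1);  °P = 259 − 259/SG_t;  cells = rate·(V+V_w)·°P
V_w = 21.5·((1.077−1)/(1.046−1)−1) = 14.4891
V_final = 21.5 + 14.4891 = 35.9891
°P = 259 − 259/1.046 = 11.3901
cells = 1.03·35.9891·11.3901

422.2158 billion cells


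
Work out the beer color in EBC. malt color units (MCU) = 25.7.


SRM = 1.4922·MCU^0.6859;  EBC = SRM·1.97
SRM = 1.4922·25.7^0.6859 = 13.8325
EBC = 13.8325·1.97

27.2500 EBC


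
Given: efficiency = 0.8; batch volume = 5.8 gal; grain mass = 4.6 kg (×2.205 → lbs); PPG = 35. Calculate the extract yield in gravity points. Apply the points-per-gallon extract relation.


points = lbs × PPG × eff / vol
lbs = 4.6 × 2.205 = 10.1430
points = 10.1430 × 35 × 0.8 / 5.8

48.9662 points


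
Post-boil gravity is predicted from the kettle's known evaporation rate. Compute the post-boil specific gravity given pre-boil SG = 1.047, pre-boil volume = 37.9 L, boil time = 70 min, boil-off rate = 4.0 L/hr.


V_post = V_pre − rate·(t/60);  SG_post = 1 + (SG_pre−1)·V_pre/V_post
V_post = 37.9 − 4.0·(70/60) = 33.2333
SG_post = 1 + (1.047 − 1)·37.9/33.2333

1.0536


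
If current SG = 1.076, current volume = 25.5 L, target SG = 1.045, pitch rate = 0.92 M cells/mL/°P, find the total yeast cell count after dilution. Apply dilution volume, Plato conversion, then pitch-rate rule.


V_w = V·((SG_c−1)/(SG_t−1)−1);  °P = 259 − 259/SG_t;  cells = rate·(V+V_w)·°P
V_w = 25.5·((1.076−1)/(1.045−1)−1) = 17.5667
V_final = 25.5 + 17.5667 = 43.0667
°P = 259 − 259/1.045 = 11.1531
cells = 0.92·43.0667·11.1531

441.9011 billion cells


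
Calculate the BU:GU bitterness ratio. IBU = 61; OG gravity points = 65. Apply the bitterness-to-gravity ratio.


BU:GU = IBU / OG_points
BU:GU = 61 / 65

0.9385


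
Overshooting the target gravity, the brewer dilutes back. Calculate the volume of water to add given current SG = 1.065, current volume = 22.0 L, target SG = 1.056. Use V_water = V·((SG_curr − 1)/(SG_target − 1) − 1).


V_water = 22.0·((1.065 − 1)/(1.056 − 1) − 1)

3.5357 L


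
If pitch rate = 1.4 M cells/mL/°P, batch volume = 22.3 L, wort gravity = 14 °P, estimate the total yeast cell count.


cells (billions) = rate · V_L · °P
cells = 1.4 · 22.3 · 14

437.0800 billion cells


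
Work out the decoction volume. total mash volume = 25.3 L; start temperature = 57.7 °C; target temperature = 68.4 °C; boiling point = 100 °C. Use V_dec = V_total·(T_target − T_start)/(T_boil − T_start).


V_dec = 25.3·(68.4 − 57.7)/(100 − 57.7)

6.3998 L


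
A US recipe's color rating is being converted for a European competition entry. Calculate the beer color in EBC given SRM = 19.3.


EBC = SRM · 1.97
EBC = 19.3 · 1.97

38.0210 EBC


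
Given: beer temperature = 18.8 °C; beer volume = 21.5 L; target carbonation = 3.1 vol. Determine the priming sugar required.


residual = 14.695·(0.01821 + 0.09011·e^(−0.04·T));  sugar = (target − residual)·4.0·V
residual = 14.695·(0.01821 + 0.09011·e^(−0.04·18.8)) = 0.8918
sugar = (3.1 − 0.8918)·4.0·21.5

189.9019 g


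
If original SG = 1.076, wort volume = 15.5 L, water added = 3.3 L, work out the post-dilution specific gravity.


SG_new = 1 + (SG_old − 1)·V_old/(V_old + V_water)
pts = (1.076 − 1)·1000·15.5/(15.5 + 3.3) = 62.6596
SG_new = 1 + 62.6596/1000

1.0627


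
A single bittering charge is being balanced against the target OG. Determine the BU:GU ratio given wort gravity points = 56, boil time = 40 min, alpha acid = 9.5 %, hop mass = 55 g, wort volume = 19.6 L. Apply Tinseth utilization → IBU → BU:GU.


U = 1.65·0.000125^(GP/1000)·(1−e^(−0.04t))/4.15;  IBU = (α/100)·m·U·1000/V;  BU:GU = IBU/GP
U = 1.65·0.000125^(56/1000)·(1−e^(−0.04·40))/4.15 = 0.1918
IBU = (9.5/100)·55·0.1918·1000/19.6 = 51.1390
BU:GU = 51.1390/56

0.9132


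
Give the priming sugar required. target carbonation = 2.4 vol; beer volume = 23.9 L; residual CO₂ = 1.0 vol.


sugar = (target − residual)·4.0·V
sugar = (2.4 − 1.0)·4.0·23.9

133.8400 g


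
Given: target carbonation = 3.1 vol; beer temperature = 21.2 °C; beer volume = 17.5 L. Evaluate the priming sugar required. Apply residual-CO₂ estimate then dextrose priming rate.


residual = 14.695·(0.01821 + 0.09011·e^(−0.04·T));  sugar = (target − residual)·4.0·V
residual = 14.695·(0.01821 + 0.09011·e^(−0.04·21.2)) = 0.8347
sugar = (3.1 − 0.8347)·4.0·17.5

158.5712 g


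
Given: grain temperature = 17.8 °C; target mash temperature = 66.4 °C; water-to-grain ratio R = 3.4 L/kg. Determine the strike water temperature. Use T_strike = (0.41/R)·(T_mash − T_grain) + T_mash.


T_strike = (0.41/3.4)·(66.4 − 17.8) + 66.4

72.2606 °C


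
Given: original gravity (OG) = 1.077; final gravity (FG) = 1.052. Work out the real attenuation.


AA = (OG−FG)/(OG−1)·100;  RA = AA·0.8192
AA = (1.077 − 1.052)/(1.077 − 1)·100 = 32.4675
RA = 32.4675·0.8192

26.5974 %


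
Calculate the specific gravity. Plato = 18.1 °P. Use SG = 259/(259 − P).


SG = 259/(259 − 18.1)

1.0751


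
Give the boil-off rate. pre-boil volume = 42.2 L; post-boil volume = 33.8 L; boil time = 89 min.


rate = (V_pre − V_post) / (t_min/60)
rate = (42.2 − 33.8) / (89/60)

5.6629 L/hr


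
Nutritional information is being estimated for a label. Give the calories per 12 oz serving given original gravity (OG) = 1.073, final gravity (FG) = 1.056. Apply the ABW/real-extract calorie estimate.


ABW = (OG−FG)·131.25·0.79/FG;  °P = 259 − 259/SG (for OG→OE and FG→AE);  RE = 0.1808·OE + 0.8192·AE;  Cal = (6.9·ABW + 4·(RE−0.1))·FG·3.55
ABW = (1.073 − 1.056)·131.25·0.79/1.056 = 1.6692
OE = 259 − 259/1.073 = 17.6207 °P
AE = 259 − 259/1.056 = 13.7348 °P
RE = 0.1808·17.6207 + 0.8192·13.7348 = 14.4374 °P
Cal = (6.9·1.6692 + 4·(14.4374−0.1))·1.056·3.55

258.1693 kcal


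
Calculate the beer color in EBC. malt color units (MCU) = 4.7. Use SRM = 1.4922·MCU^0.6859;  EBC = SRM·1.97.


SRM = 1.4922·4.7^0.6859 = 4.3134
EBC = 4.3134·1.97

8.4974 EBC


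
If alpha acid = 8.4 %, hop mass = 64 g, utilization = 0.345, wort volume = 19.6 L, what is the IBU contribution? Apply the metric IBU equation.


IBU = (α/100)·mass·U·1000 / V
IBU = (8.4/100)·64·0.345·1000 / 19.6

94.6286 IBU


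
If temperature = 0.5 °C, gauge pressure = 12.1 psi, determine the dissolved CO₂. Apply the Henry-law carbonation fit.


vols = (P + 14.695)·(0.01821 + 0.09011·e^(−0.04·T))
vols = (12.1 + 14.695)·(0.01821 + 0.09011·e^(−0.04·0.5))

2.8546 volumes


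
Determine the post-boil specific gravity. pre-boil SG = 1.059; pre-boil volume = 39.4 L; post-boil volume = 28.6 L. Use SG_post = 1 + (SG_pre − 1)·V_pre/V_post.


pts_pre = (1.059 − 1)·1000 = 59.0000
pts_post = 59.0000·39.4/28.6 = 81.2797
SG_post = 1 + 81.2797/1000

1.0813


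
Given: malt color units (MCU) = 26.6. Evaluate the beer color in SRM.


SRM = 1.4922 · MCU^0.6859
SRM = 1.4922 · 26.6^0.6859

14.1629 SRM


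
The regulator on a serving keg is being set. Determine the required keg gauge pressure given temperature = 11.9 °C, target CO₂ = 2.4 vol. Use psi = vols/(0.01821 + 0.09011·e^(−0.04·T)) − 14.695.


psi = 2.4/(0.01821 + 0.09011·e^(−0.04·11.9)) − 14.695

17.6535 psi


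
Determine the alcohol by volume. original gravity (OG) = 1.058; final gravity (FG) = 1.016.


ABV = (OG − FG) · 131.25
ABV = (1.058 − 1.016) · 131.25

5.5125 % ABV


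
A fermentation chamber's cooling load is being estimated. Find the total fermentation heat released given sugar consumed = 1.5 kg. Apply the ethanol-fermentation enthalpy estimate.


Q = m_sugar · 590 kJ/kg
Q = 1.5 · 590

885.0000 kJ


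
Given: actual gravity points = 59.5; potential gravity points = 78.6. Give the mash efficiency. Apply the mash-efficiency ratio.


efficiency = actual / potential × 100
efficiency = 59.5 / 78.6 × 100

75.6997 %


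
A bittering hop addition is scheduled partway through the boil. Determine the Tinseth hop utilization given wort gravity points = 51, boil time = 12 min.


U = 1.65·0.000125^(GP/1000) · (1 − e^(−0.04·t))/4.15
bigness = 1.65·0.000125^(51/1000) = 1.0433
boil_factor = (1 − e^(−0.04·12))/4.15 = 0.0919
U = 1.0433 · 0.0919

0.0958


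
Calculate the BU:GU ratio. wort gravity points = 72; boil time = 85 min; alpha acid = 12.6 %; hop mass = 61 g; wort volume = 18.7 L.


U = 1.65·0.000125^(GP/1000)·(1−e^(−0.04t))/4.15;  IBU = (α/100)·m·U·1000/V;  BU:GU = IBU/GP
U = 1.65·0.000125^(72/1000)·(1−e^(−0.04·85))/4.15 = 0.2012
IBU = (12.6/100)·61·0.2012·1000/18.7 = 82.7048
BU:GU = 82.7048/72

1.1487


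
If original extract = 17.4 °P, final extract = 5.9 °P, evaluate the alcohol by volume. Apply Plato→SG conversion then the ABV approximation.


SG = 259/(259 − P);  ABV = (OG − FG)·131.25
OG = 259/(259 − 17.4) = 1.0720
FG = 259/(259 − 5.9) = 1.0233
ABV = (1.0720 − 1.0233)·131.25

6.3930 % ABV


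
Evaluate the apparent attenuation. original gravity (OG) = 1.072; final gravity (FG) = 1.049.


AA = (OG − FG)/(OG − 1) · 100
AA = (1.072 − 1.049)/(1.072 − 1) · 100

31.9444 %


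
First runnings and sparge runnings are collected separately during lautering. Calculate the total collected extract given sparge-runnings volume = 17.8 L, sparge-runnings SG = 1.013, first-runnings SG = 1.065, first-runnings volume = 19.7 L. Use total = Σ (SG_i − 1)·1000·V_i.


first = (1.065 − 1)·1000·19.7 = 1280.5000
sparge = (1.013 − 1)·1000·17.8 = 231.4000
total = 1280.5000 + 231.4000

1511.9000 gravity·L


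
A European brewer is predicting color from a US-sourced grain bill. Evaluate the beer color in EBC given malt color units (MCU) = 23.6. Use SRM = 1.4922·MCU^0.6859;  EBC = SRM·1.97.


SRM = 1.4922·23.6^0.6859 = 13.0469
EBC = 13.0469·1.97

25.7024 EBC


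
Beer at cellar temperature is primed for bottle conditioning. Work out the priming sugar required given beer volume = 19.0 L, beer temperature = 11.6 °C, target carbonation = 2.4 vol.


residual = 14.695·(0.01821 + 0.09011·e^(−0.04·T));  sugar = (target − residual)·4.0·V
residual = 14.695·(0.01821 + 0.09011·e^(−0.04·11.6)) = 1.1002
sugar = (2.4 − 1.1002)·4.0·19.0

98.7860 g


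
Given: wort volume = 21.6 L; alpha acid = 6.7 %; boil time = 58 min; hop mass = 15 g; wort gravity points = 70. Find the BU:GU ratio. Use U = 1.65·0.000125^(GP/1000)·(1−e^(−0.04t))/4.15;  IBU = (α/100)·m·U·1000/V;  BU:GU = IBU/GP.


U = 1.65·0.000125^(70/1000)·(1−e^(−0.04·58))/4.15 = 0.1911
IBU = (6.7/100)·15·0.1911·1000/21.6 = 8.8921
BU:GU = 8.8921/70

0.1270


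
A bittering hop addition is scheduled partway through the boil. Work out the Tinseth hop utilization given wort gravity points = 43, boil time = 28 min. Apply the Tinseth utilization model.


U = 1.65·0.000125^(GP/1000) · (1 − e^(−0.04·t))/4.15
bigness = 1.65·0.000125^(43/1000) = 1.1211
boil_factor = (1 − e^(−0.04·28))/4.15 = 0.1623
U = 1.1211 · 0.1623

0.1820


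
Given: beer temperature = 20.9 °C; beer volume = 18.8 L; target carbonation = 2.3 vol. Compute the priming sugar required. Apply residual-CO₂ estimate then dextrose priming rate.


residual = 14.695·(0.01821 + 0.09011·e^(−0.04·T));  sugar = (target − residual)·4.0·V
residual = 14.695·(0.01821 + 0.09011·e^(−0.04·20.9)) = 0.8415
sugar = (2.3 − 0.8415)·4.0·18.8

109.6759 g


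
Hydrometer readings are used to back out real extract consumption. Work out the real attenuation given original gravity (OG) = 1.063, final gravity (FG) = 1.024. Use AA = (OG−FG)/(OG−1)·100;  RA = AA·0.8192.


AA = (1.063 − 1.024)/(1.063 − 1)·100 = 61.9048
RA = 61.9048·0.8192

50.7124 %


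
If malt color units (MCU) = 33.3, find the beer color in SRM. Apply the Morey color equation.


SRM = 1.4922 · MCU^0.6859
SRM = 1.4922 · 33.3^0.6859

16.5223 SRM


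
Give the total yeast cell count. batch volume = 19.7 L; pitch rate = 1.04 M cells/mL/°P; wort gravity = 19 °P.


cells (billions) = rate · V_L · °P
cells = 1.04 · 19.7 · 19

389.2720 billion cells


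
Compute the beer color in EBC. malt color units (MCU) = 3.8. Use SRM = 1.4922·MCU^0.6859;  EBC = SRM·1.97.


SRM = 1.4922·3.8^0.6859 = 3.7282
EBC = 3.7282·1.97

7.3446 EBC


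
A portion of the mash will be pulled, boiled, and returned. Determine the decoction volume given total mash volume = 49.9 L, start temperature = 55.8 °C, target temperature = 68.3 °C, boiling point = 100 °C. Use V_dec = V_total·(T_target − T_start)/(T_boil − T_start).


V_dec = 49.9·(68.3 − 55.8)/(100 − 55.8)

14.1120 L


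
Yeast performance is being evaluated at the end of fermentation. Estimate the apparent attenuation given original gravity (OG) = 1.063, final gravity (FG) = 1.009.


AA = (OG − FG)/(OG − 1) · 100
AA = (1.063 − 1.009)/(1.063 − 1) · 100

85.7143 %


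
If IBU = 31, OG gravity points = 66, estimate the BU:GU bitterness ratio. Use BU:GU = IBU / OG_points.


BU:GU = 31 / 66

0.4697


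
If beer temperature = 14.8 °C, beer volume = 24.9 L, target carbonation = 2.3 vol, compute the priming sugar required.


residual = 14.695·(0.01821 + 0.09011·e^(−0.04·T));  sugar = (target − residual)·4.0·V
residual = 14.695·(0.01821 + 0.09011·e^(−0.04·14.8)) = 1.0002
sugar = (2.3 − 1.0002)·4.0·24.9

129.4650 g


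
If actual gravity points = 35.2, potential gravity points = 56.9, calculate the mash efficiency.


efficiency = actual / potential × 100
efficiency = 35.2 / 56.9 × 100

61.8629 %


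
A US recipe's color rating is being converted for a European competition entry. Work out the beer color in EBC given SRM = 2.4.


EBC = SRM · 1.97
EBC = 2.4 · 1.97

4.7280 EBC


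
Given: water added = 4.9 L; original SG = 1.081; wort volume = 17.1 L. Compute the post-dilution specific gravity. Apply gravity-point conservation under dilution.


SG_new = 1 + (SG_old − 1)·V_old/(V_old + V_water)
pts = (1.081 − 1)·1000·17.1/(17.1 + 4.9) = 62.9591
SG_new = 1 + 62.9591/1000

1.0630


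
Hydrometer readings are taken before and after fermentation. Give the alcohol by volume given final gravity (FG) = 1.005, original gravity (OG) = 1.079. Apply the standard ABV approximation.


ABV = (OG − FG) · 131.25
ABV = (1.079 − 1.005) · 131.25

9.7125 % ABV


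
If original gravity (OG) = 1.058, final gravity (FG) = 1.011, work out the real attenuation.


AA = (OG−FG)/(OG−1)·100;  RA = AA·0.8192
AA = (1.058 − 1.011)/(1.058 − 1)·100 = 81.0345
RA = 81.0345·0.8192

66.3834 %


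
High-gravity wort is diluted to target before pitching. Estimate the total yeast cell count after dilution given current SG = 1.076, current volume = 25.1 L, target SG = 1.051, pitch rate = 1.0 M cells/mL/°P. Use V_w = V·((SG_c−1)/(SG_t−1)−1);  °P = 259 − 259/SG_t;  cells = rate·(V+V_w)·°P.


V_w = 25.1·((1.076−1)/(1.051−1)−1) = 12.3039
V_final = 25.1 + 12.3039 = 37.4039
°P = 259 − 259/1.051 = 12.5680
cells = 1.0·37.4039·12.5680

470.0936 billion cells


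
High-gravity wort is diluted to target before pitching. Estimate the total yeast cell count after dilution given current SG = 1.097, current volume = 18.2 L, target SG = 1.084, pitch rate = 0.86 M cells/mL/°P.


V_w = V·((SG_c−1)/(SG_t−1)−1);  °P = 259 − 259/SG_t;  cells = rate·(V+V_w)·°P
V_w = 18.2·((1.097−1)/(1.084−1)−1) = 2.8167
V_final = 18.2 + 2.8167 = 21.0167
°P = 259 − 259/1.084 = 20.0701
cells = 0.86·21.0167·20.0701

362.7539 billion cells


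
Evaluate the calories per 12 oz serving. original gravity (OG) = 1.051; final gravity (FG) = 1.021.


ABW = (OG−FG)·131.25·0.79/FG;  °P = 259 − 259/SG (for OG→OE and FG→AE);  RE = 0.1808·OE + 0.8192·AE;  Cal = (6.9·ABW + 4·(RE−0.1))·FG·3.55
ABW = (1.051 − 1.021)·131.25·0.79/1.021 = 3.0466
OE = 259 − 259/1.051 = 12.5680 °P
AE = 259 − 259/1.021 = 5.3271 °P
RE = 0.1808·12.5680 + 0.8192·5.3271 = 6.6363 °P
Cal = (6.9·3.0466 + 4·(6.6363−0.1))·1.021·3.55

170.9591 kcal


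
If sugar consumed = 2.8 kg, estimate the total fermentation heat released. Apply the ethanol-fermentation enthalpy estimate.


Q = m_sugar · 590 kJ/kg
Q = 2.8 · 590

1652.0000 kJ


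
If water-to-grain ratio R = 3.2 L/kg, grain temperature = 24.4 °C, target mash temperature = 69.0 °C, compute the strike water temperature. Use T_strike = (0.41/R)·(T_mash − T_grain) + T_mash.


T_strike = (0.41/3.2)·(69.0 − 24.4) + 69.0

74.7144 °C


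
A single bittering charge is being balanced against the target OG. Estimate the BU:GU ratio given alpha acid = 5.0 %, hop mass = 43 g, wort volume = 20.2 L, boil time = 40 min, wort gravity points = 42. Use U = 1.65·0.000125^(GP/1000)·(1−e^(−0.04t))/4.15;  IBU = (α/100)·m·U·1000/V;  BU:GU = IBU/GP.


U = 1.65·0.000125^(42/1000)·(1−e^(−0.04·40))/4.15 = 0.2176
IBU = (5.0/100)·43·0.2176·1000/20.2 = 23.1554
BU:GU = 23.1554/42

0.5513


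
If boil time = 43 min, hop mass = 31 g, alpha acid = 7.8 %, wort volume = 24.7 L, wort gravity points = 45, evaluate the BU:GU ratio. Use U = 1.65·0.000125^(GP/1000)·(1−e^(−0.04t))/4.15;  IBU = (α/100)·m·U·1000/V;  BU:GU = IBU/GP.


U = 1.65·0.000125^(45/1000)·(1−e^(−0.04·43))/4.15 = 0.2178
IBU = (7.8/100)·31·0.2178·1000/24.7 = 21.3238
BU:GU = 21.3238/45

0.4739


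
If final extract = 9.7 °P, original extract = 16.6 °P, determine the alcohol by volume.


SG = 259/(259 − P);  ABV = (OG − FG)·131.25
OG = 259/(259 − 16.6) = 1.0685
FG = 259/(259 − 9.7) = 1.0389
ABV = (1.0685 − 1.0389)·131.25

3.8814 % ABV


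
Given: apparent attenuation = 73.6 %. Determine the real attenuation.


RA = AA · 0.8192
RA = 73.6 · 0.8192

60.2931 %


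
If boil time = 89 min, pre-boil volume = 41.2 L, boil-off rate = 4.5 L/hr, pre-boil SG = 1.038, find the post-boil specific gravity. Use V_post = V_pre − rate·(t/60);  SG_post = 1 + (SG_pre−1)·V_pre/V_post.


V_post = 41.2 − 4.5·(89/60) = 34.5250
SG_post = 1 + (1.038 − 1)·41.2/34.5250

1.0453


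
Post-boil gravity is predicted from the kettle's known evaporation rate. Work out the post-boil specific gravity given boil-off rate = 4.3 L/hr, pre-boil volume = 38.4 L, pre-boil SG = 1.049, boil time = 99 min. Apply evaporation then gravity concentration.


V_post = V_pre − rate·(t/60);  SG_post = 1 + (SG_pre−1)·V_pre/V_post
V_post = 38.4 − 4.3·(99/60) = 31.3050
SG_post = 1 + (1.049 − 1)·38.4/31.3050

1.0601


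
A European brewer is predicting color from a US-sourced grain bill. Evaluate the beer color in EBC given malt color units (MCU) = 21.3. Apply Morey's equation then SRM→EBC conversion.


SRM = 1.4922·MCU^0.6859;  EBC = SRM·1.97
SRM = 1.4922·21.3^0.6859 = 12.1608
EBC = 12.1608·1.97

23.9568 EBC
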